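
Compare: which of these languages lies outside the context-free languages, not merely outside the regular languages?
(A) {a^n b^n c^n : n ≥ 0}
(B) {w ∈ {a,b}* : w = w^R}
(A) {a^n b^n c^n : n ≥ 0}

(A) {a^n b^n c^n : n ≥ 0} requires the CFL pumping lemma.

- {w ∈ {a,b}* : w = w^R} is context-free (but not regular)
  • Can be shown non-regular with the regular pumping lemma
  • After pumping, the string is no longer symmetric

- {a^n b^n c^n : n ≥ 0} is NOT context-free
  • Requires the CFL pumping lemma to prove
  • Cannot maintain three equal counts simultaneously

The CFL pumping lemma is "stronger" in that it can prove non-membership
in the larger class of context-free languages.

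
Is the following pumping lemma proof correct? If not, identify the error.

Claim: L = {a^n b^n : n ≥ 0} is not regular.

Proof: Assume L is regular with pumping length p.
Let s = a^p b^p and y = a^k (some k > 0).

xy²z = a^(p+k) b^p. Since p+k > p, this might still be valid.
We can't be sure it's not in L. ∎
The proof is INCORRECT.

Error: The conclusion is wrong.
xy²z = a^(p+k) b^p is definitely NOT in L because the number of a's (p+k) ≠ number of b's (p).
The proof incorrectly doubts what is actually a valid contradiction.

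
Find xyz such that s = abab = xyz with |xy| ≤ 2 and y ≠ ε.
x = 'a', y = 'b', z = 'ab'

For s = abab and p = 2, one valid decomposition is:
- x = 'a' (length 1)
- y = 'b' (length 1)
- z = 'ab' (length 2)

Verification:
- xyz = 'a' + 'b' + 'ab' = abab ✓
- |xy| = 2 ≤ 2 ✓
- |y| = 1 > 0 ✓

All pumping lemma constraints are satisfied.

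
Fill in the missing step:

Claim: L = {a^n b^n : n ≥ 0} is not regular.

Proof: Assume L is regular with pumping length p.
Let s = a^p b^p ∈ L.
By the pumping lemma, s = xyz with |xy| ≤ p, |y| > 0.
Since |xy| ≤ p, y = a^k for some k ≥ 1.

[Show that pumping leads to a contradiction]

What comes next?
Consider xy²z = a^(p+k) b^p.

Since k ≥ 1, we have p + k > p.
So xy²z has more a's than b's: (p+k) a's vs p b's.
This means xy²z ∉ L because a^n b^n requires equal counts.

This contradicts the pumping lemma which states xy²z ∈ L.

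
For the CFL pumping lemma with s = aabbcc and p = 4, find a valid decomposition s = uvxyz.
u='a', v='a', x='bb', y='c', z='c'

For s = aabbcc with pumping length p = 4:

One valid decomposition:
- u = 'a'
- v = 'a'
- x = 'bb'
- y = 'c'
- z = 'c'

Verification:
- uvxyz = 'a' + 'a' + 'bb' + 'c' + 'c' = aabbcc ✓
- |vxy| = |'abbc'| = 4 ≤ 4 ✓
- |vy| = |'ac'| = 2 > 0 ✓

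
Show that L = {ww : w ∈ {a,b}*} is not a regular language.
Assume for contradiction that L is regular, and let p ≥ 1 be the pumping length given by the pumping lemma.
Choose s = a^p b a^p b. Then s ∈ L (take w = a^p b) and |s| = 2p + 2 ≥ p.
By the pumping lemma, s = xyz for some x, y, z with |xy| ≤ p, |y| ≥ 1, and xy^i z ∈ L for every i ≥ 0.
Since |xy| ≤ p and the first p symbols of s are all a's, y = a^k for some k with 1 ≤ k ≤ p.

Take i = 2: t = xy²z = a^(p + k) b a^p b.
Suppose t = uu for some string u. The string t contains exactly two b's and ends in b, so u contains exactly one b and ends in b; hence u = a^j b for some j, and uu = a^j b a^j b. Comparing with t = a^(p + k) b a^p b forces j = p + k (first block) and j = p (second block), which is impossible since k ≥ 1. So t ∉ L.

This contradicts the pumping lemma, which requires xy^i z ∈ L for all i ≥ 0.
Hence L = {ww : w ∈ {a,b}*} is not regular. ∎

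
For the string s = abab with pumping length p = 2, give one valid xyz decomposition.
x = 'a', y = 'b', z = 'ab'

For s = abab and p = 2, one valid decomposition is:
- x = 'a' (length 1)
- y = 'b' (length 1)
- z = 'ab' (length 2)

Verification:
- xyz = 'a' + 'b' + 'ab' = abab ✓
- |xy| = 2 ≤ 2 ✓
- |y| = 1 > 0 ✓

All pumping lemma constraints are satisfied.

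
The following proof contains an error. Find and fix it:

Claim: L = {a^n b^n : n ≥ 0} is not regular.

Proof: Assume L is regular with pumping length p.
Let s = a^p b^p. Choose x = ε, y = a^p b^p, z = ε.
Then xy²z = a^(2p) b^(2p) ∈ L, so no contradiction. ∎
Error: The decomposition violates |xy| ≤ p. With y = a^p b^p, |xy| = |y| = 2p > p. (The proof also miscomputes xy²z, which would be a^p b^p a^p b^p rather than a^(2p) b^(2p), and it wrongly treats one harmless decomposition as settling the matter — the prover does not get to choose the decomposition.)

Correction: The pumping lemma requires |xy| ≤ p, and the argument must handle every decomposition satisfying |xy| ≤ p, |y| ≥ 1. Since s starts with p a's, any such y consists only of a's, say y = a^k with k ≥ 1. Then xy²z = a^(p+k) b^p has unequal numbers of a's and b's, so xy²z ∉ L — the required contradiction.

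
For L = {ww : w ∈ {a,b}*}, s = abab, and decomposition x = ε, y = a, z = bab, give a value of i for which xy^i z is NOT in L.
i = 0

xy⁰z = ε · ε · bab = bab; bab has odd length 3, so it cannot be written as ww and is not in L.
(Other choices also work, e.g. i = 2, 3; only i = 1 is guaranteed to stay in L since xy¹z = s.)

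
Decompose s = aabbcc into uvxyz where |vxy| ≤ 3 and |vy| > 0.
u='aa', v='b', x='b', y='c', z='c'

For s = aabbcc with pumping length p = 3:

One valid decomposition:
- u = 'aa'
- v = 'b'
- x = 'b'
- y = 'c'
- z = 'c'

Verification:
- uvxyz = 'aa' + 'b' + 'b' + 'c' + 'c' = aabbcc ✓
- |vxy| = |'bbc'| = 3 ≤ 3 ✓
- |vy| = |'bc'| = 2 > 0 ✓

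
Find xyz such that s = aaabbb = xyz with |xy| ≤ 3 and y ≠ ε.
x = 'a', y = 'a', z = 'abbb'

For s = aaabbb and p = 3, one valid decomposition is:
- x = 'a' (length 1)
- y = 'a' (length 1)
- z = 'abbb' (length 4)

Verification:
- xyz = 'a' + 'a' + 'abbb' = aaabbb ✓
- |xy| = 2 ≤ 3 ✓
- |y| = 1 > 0 ✓

All pumping lemma constraints are satisfied.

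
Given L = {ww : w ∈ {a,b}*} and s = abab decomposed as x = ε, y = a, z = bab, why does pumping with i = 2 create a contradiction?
xy²z = aabab ∉ L

Pumping with i = 2 replaces y = a by y² = aa:
- Original: s = xyz = abab; abab splits into halves ab · ab, which are equal, so it is in L (w = ab)
- Pumped: xy²z = ε · aa · bab = aabab
- aabab has odd length 5, so it cannot be written as ww and is not in L

The pumping lemma would require xy²z ∈ L, so this decomposition yields a contradiction.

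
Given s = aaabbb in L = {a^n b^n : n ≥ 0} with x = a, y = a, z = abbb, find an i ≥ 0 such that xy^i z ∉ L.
i = 3

xy³z = a · aaa · abbb = aaaaabbb; aaaaabbb has 5 a's and 3 b's; 5 ≠ 3, so it is not in L.
(Other choices also work, e.g. i = 0, 2; only i = 1 is guaranteed to stay in L since xy¹z = s.)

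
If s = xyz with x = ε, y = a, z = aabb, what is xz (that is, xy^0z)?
aabb

Given x = '', y = 'a', z = 'aabb' and i = 0:

xy^0z = x + y·y·...·y (0 times) + z
       = '' + 'a'^0 + 'aabb'
       = '' + '' + 'aabb'
       = 'aabb'

The pumped string is 'aabb' with length 4.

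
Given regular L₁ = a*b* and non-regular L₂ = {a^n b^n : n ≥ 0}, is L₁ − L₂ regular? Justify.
No — L₁ − L₂ is not regular.

a*b* − {a^n b^n} = {a^n b^m : n ≠ m}. If this were regular, then its complement intersected with a*b*, namely {a^n b^n : n ≥ 0}, would be regular too (closure under complement and intersection) — contradiction. So L₁ − L₂ is not regular.

Note that the bare facts "L₁ regular, L₂ non-regular" do not settle the question by themselves: the closure of regular languages under ∪, ∩, complement and difference applies only when BOTH operands are regular. With a non-regular operand the result can come out regular or non-regular depending on the specific languages, so one has to work out L₁ − L₂ for this particular pair, as above.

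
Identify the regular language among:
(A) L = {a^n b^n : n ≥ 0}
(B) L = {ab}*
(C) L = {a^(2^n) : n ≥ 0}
(B) {ab}*

(B) L = {ab}* is regular.

This can be recognized by a finite automaton (DFA/NFA).
Regular expressions like {ab}* define regular languages.

The other choices are not regular:
- {a^(2^n) : n ≥ 0}: After pumping, length is no longer a power of 2
- {a^n b^n : n ≥ 0}: After pumping, the number of a's and b's become unequal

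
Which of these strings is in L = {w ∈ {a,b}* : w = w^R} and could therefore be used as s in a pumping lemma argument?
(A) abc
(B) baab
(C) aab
(B) baab

The pumping lemma is applied to a string s that lies in L, so first check membership of each option:
- (A) abc reversed is cba ≠ abc, so it is not a palindrome and is not in L ✗
- (B) baab reversed is baab, the same string, so it is a palindrome and is in L ✓
- (C) aab reversed is baa ≠ aab, so it is not a palindrome and is not in L ✗

Only (B) baab is in L, so it is the only candidate that could play the role of s.
(In a complete proof one picks s in terms of the pumping length p so that |s| ≥ p is guaranteed; a fixed string like baab illustrates the shape of such an s.)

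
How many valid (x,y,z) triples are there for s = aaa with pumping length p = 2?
3

For s = 'aaa' with pumping length p = 2:

Constraints: |xy| ≤ 2, |y| > 0

Valid decompositions (|xy| ≤ p, |y| ≥ 1):
  • x='', y='a', z='aa'
  • x='a', y='a', z='a'
  • x='', y='aa', z='a'

Total count: 3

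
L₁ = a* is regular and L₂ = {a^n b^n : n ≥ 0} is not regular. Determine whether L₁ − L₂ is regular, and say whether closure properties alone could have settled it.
Yes — L₁ − L₂ is regular.

The only string of a* that lies in {a^n b^n} is ε, so L₁ − L₂ = a* − {ε} = a⁺ = aa*, which is regular.

Note that the bare facts "L₁ regular, L₂ non-regular" do not settle the question by themselves: the closure of regular languages under ∪, ∩, complement and difference applies only when BOTH operands are regular. With a non-regular operand the result can come out regular or non-regular depending on the specific languages, so one has to work out L₁ − L₂ for this particular pair, as above.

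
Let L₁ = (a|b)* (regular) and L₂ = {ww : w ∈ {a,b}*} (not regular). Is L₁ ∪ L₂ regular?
Yes — L₁ ∪ L₂ is regular.

{ww} ⊆ (a|b)*, so L₁ ∪ L₂ = (a|b)*, which is regular.

Note that the bare facts "L₁ regular, L₂ non-regular" do not settle the question by themselves: the closure of regular languages under ∪, ∩, complement and difference applies only when BOTH operands are regular. With a non-regular operand the result can come out regular or non-regular depending on the specific languages, so one has to work out L₁ ∪ L₂ for this particular pair, as above.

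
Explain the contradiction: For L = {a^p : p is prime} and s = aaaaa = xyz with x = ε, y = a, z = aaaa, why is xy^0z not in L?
xy⁰z = aaaa ∉ L

Pumping with i = 0 replaces y = a by y⁰ = ε:
- Original: s = xyz = aaaaa; aaaaa has length 5, which is prime, so it is in L
- Pumped: xy⁰z = ε · ε · aaaa = aaaa
- aaaa has length 4 = 2 × 2, which is not prime, so it is not in L

The pumping lemma would require xy⁰z ∈ L, so this decomposition yields a contradiction.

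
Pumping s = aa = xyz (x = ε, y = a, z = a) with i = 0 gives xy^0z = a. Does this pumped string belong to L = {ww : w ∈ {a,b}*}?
No

xy⁰z = ε · ε · a = a.
a has odd length 1, so it cannot be written as ww and is not in L.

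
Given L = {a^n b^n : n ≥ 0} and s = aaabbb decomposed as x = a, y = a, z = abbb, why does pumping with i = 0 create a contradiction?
xy⁰z = aabbb ∉ L

Pumping with i = 0 replaces y = a by y⁰ = ε:
- Original: s = xyz = aaabbb; aaabbb = a^3 b^3 has equal counts (3 = 3), so it is in L
- Pumped: xy⁰z = a · ε · abbb = aabbb
- aabbb has 2 a's and 3 b's; 2 ≠ 3, so it is not in L

The pumping lemma would require xy⁰z ∈ L, so this decomposition yields a contradiction.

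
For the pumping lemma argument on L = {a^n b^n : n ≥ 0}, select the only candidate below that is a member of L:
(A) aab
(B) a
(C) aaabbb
(C) aaabbb

The pumping lemma is applied to a string s that lies in L, so first check membership of each option:
- (A) aab has 2 a's and 1 b's; 2 ≠ 1, so it is not in L ✗
- (B) a has 1 a's and 0 b's; 1 ≠ 0, so it is not in L ✗
- (C) aaabbb = a^3 b^3 has equal counts (3 = 3), so it is in L ✓

Only (C) aaabbb is in L, so it is the only candidate that could play the role of s.
(In a complete proof one picks s in terms of the pumping length p so that |s| ≥ p is guaranteed; a fixed string like aaabbb illustrates the shape of such an s.)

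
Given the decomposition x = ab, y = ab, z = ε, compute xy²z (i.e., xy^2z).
ababab

Given x = 'ab', y = 'ab', z = '' and i = 2:

xy^2z = x + y·y·...·y (2 times) + z
       = 'ab' + 'ab'^2 + ''
       = 'ab' + 'abab' + ''
       = 'ababab'

The pumped string is 'ababab' with length 6.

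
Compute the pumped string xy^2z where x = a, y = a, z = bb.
aaabb

Given x = 'a', y = 'a', z = 'bb' and i = 2:

xy^2z = x + y·y·...·y (2 times) + z
       = 'a' + 'a'^2 + 'bb'
       = 'a' + 'aa' + 'bb'
       = 'aaabb'

The pumped string is 'aaabb' with length 5.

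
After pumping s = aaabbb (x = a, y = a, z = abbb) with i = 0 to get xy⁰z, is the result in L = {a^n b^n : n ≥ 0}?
No

xy⁰z = a · ε · abbb = aabbb.
aabbb has 2 a's and 3 b's; 2 ≠ 3, so it is not in L.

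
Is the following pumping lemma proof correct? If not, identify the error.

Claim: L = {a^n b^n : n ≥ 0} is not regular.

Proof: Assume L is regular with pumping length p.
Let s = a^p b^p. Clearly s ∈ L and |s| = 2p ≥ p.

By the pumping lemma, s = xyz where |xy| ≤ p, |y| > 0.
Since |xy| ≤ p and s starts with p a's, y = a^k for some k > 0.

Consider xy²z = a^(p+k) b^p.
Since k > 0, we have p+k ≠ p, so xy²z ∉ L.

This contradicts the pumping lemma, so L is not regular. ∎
The proof is correct.

This proof is valid because:
1. The string s = a^p b^p is correctly in L
2. The decomposition analysis is correct: y must consist only of a's
3. The contradiction is valid: pumping increases a's but not b's
4. The conclusion follows logically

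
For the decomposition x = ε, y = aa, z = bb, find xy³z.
aaaaaabb

Given x = '', y = 'aa', z = 'bb' and i = 3:

xy^3z = x + y·y·...·y (3 times) + z
       = '' + 'aa'^3 + 'bb'
       = '' + 'aaaaaa' + 'bb'
       = 'aaaaaabb'

The pumped string is 'aaaaaabb' with length 8.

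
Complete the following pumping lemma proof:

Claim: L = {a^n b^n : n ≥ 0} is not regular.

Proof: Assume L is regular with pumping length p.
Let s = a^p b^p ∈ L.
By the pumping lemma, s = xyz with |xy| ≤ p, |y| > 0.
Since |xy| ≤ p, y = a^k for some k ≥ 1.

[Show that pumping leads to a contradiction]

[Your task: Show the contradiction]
Consider xy²z = a^(p+k) b^p.

Since k ≥ 1, we have p + k > p.
So xy²z has more a's than b's: (p+k) a's vs p b's.
This means xy²z ∉ L because a^n b^n requires equal counts.

This contradicts the pumping lemma which states xy²z ∈ L.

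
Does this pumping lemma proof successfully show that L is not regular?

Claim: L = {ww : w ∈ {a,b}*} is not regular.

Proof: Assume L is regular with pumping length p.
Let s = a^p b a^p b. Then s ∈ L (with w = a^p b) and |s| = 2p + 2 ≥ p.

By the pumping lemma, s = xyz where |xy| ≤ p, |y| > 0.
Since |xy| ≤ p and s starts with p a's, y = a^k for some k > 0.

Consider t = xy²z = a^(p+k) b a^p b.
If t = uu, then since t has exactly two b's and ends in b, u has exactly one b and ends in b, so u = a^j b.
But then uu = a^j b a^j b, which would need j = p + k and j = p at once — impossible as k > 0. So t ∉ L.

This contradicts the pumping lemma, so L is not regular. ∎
The proof is correct.

This proof is valid because:
1. s = a^p b a^p b is in L and is chosen in terms of p, so |s| ≥ p holds for every p
2. The decomposition analysis is correct: |xy| ≤ p forces y to lie inside the leading a's
3. The contradiction is valid: the argument shows a^(p+k) b a^p b cannot be split into two equal halves
4. The conclusion follows logically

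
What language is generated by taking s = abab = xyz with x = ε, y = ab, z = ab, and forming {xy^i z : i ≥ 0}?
{xy^i z : i ≥ 0} = {(ab)^(i+1) : i ≥ 0} = {ab, abab, ababab, ...}

With x = ε, y = ab, z = ab: Pumping 'ab' gives strings of alternating a's and b's.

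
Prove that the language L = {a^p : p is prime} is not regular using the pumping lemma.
Assume for contradiction that L is regular, and let p ≥ 1 be the pumping length given by the pumping lemma.
Choose a prime q with q ≥ p (one exists because there are infinitely many primes) and let s = a^q. Then s ∈ L and |s| = q ≥ p.
By the pumping lemma, s = xyz for some x, y, z with |xy| ≤ p, |y| ≥ 1, and xy^i z ∈ L for every i ≥ 0.
Here y = a^k for some k with 1 ≤ k ≤ p, and xy^i z = a^(q + (i − 1)k) for every i ≥ 0.

Take i = q + 1: |xy^(q+1) z| = q + qk = q(k + 1).
Both factors satisfy q ≥ 2 and k + 1 ≥ 2, so q(k + 1) is composite, and xy^(q+1) z ∉ L.

This contradicts the pumping lemma, which requires xy^i z ∈ L for all i ≥ 0.
Hence L = {a^p : p is prime} is not regular. ∎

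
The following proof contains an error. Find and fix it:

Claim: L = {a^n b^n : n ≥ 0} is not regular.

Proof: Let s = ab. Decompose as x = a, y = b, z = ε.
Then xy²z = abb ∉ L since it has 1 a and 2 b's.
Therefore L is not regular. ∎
Error: The string s = ab might be shorter than the pumping length p.

Correction: Choose s = a^p b^p to ensure |s| ≥ p. Also, the decomposition is wrong: with |xy| ≤ p, y cannot include b's when s starts with p a's.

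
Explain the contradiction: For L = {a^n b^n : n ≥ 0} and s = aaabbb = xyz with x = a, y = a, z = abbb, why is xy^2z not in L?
xy²z = aaaabbb ∉ L

Pumping with i = 2 replaces y = a by y² = aa:
- Original: s = xyz = aaabbb; aaabbb = a^3 b^3 has equal counts (3 = 3), so it is in L
- Pumped: xy²z = a · aa · abbb = aaaabbb
- aaaabbb has 4 a's and 3 b's; 4 ≠ 3, so it is not in L

The pumping lemma would require xy²z ∈ L, so this decomposition yields a contradiction.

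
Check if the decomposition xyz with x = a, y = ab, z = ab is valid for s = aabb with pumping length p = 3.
Violated: xyz = s

The decomposition x = a, y = ab, z = ab for s = aabb with p = 3
violates the constraint: xyz = s

xyz = 'a' + 'ab' + 'ab' = 'aabab' ≠ 'aabb' = s. The decomposition doesn't reconstruct s.

Pumping lemma constraints:
1. xyz = s (decomposition is valid)
2. |xy| ≤ p
3. |y| > 0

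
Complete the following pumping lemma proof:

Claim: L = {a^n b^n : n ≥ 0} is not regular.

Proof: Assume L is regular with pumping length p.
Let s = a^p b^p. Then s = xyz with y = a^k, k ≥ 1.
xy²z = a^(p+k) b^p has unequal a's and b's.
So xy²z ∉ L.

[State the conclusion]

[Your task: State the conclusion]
This contradicts the pumping lemma for regular languages,
which guarantees xy^i z ∈ L for all i ≥ 0.

Since our assumption that L is regular leads to a contradiction,
we conclude that L = {a^n b^n : n ≥ 0} is NOT regular. ∎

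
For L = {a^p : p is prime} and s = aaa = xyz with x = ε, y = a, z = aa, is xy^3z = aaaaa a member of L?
Yes

xy³z = ε · aaa · aa = aaaaa.
aaaaa has length 5, which is prime, so it is in L.
(A single pumped string landing in L is not a contradiction by itself; a non-regularity proof needs some i for which xy^i z ∉ L, for every admissible decomposition.)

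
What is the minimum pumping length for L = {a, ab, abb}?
p = 4

For a finite language L, the pumping lemma holds vacuously if p > max|s| for s ∈ L.

The longest string in L = {a, ab, abb} has length 3.
If p = 4, then no string s ∈ L has |s| ≥ p, so the condition is vacuously true.

The minimum pumping length is p = 4.

Why no smaller p works: for any p ≤ 3, the longest string s ∈ L has |s| = 3 ≥ p, so it would
have to be pumpable; but pumping up (i = 2, 3, ...) produces ever longer strings, which cannot all lie in the
finite language L. So the pumping property fails for every p ≤ 3.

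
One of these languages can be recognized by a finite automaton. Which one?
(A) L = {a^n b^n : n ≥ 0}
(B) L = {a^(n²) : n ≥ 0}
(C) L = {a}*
(C) {a}*

(C) L = {a}* is regular.

This can be recognized by a finite automaton (DFA/NFA).
Regular expressions like {a}* define regular languages.

The other choices are not regular:
- {a^(n²) : n ≥ 0}: After pumping, length is no longer a perfect square
- {a^n b^n : n ≥ 0}: After pumping, the number of a's and b's become unequal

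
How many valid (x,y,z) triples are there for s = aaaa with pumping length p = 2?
3

For s = 'aaaa' with pumping length p = 2:

Constraints: |xy| ≤ 2, |y| > 0

Valid decompositions (|xy| ≤ p, |y| ≥ 1):
  • x='', y='a', z='aaa'
  • x='a', y='a', z='aa'
  • x='', y='aa', z='aa'

Total count: 3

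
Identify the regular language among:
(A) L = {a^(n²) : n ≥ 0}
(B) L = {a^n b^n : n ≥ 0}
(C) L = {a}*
(C) {a}*

(C) L = {a}* is regular.

This can be recognized by a finite automaton (DFA/NFA).
Regular expressions like {a}* define regular languages.

The other choices are not regular:
- {a^n b^n : n ≥ 0}: After pumping, the number of a's and b's become unequal
- {a^(n²) : n ≥ 0}: After pumping, length is no longer a perfect square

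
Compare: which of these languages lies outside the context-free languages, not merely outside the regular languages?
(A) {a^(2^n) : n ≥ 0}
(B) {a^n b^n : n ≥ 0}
(A) {a^(2^n) : n ≥ 0}

(A) {a^(2^n) : n ≥ 0} requires the CFL pumping lemma.

- {a^n b^n : n ≥ 0} is context-free (but not regular)
  • Can be shown non-regular with the regular pumping lemma
  • After pumping, the number of a's and b's become unequal

- {a^(2^n) : n ≥ 0} is NOT context-free
  • Requires the CFL pumping lemma to prove
  • Gaps between powers of 2 grow exponentially

The CFL pumping lemma is "stronger" in that it can prove non-membership
in the larger class of context-free languages.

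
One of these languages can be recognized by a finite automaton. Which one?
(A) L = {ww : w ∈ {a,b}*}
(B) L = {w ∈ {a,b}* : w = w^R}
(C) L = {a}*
(C) {a}*

(C) L = {a}* is regular.

This can be recognized by a finite automaton (DFA/NFA).
Regular expressions like {a}* define regular languages.

The other choices are not regular:
- {ww : w ∈ {a,b}*}: After pumping, the two halves no longer match
- {w ∈ {a,b}* : w = w^R}: After pumping, the string is no longer symmetric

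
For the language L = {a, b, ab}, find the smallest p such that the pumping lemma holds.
p = 3

For a finite language L, the pumping lemma holds vacuously if p > max|s| for s ∈ L.

The longest string in L = {a, b, ab} has length 2.
If p = 3, then no string s ∈ L has |s| ≥ p, so the condition is vacuously true.

The minimum pumping length is p = 3.

Why no smaller p works: for any p ≤ 2, the longest string s ∈ L has |s| = 2 ≥ p, so it would
have to be pumpable; but pumping up (i = 2, 3, ...) produces ever longer strings, which cannot all lie in the
finite language L. So the pumping property fails for every p ≤ 2.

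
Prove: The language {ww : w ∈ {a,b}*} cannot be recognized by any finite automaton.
Assume for contradiction that L is regular, and let p ≥ 1 be the pumping length given by the pumping lemma.
Choose s = a^p b a^p b. Then s ∈ L (take w = a^p b) and |s| = 2p + 2 ≥ p.
By the pumping lemma, s = xyz for some x, y, z with |xy| ≤ p, |y| ≥ 1, and xy^i z ∈ L for every i ≥ 0.
Since |xy| ≤ p and the first p symbols of s are all a's, y = a^k for some k with 1 ≤ k ≤ p.

Take i = 2: t = xy²z = a^(p + k) b a^p b.
Suppose t = uu for some string u. The string t contains exactly two b's and ends in b, so u contains exactly one b and ends in b; hence u = a^j b for some j, and uu = a^j b a^j b. Comparing with t = a^(p + k) b a^p b forces j = p + k (first block) and j = p (second block), which is impossible since k ≥ 1. So t ∉ L.

This contradicts the pumping lemma, which requires xy^i z ∈ L for all i ≥ 0.
Hence L = {ww : w ∈ {a,b}*} is not regular. ∎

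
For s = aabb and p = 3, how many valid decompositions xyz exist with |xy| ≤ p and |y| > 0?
6

For s = 'aabb' with pumping length p = 3:

Constraints: |xy| ≤ 3, |y| > 0

Valid decompositions (|xy| ≤ p, |y| ≥ 1):
  • x='', y='a', z='abb'
  • x='a', y='a', z='bb'
  • x='', y='aa', z='bb'
  • x='aa', y='b', z='b'
  • x='a', y='ab', z='b'
  • x='', y='aab', z='b'

Total count: 6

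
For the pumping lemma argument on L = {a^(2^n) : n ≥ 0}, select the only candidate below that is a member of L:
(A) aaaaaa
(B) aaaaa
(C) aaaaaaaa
(C) aaaaaaaa

The pumping lemma is applied to a string s that lies in L, so first check membership of each option:
- (A) aaaaaa has length 6, strictly between 2^2 = 4 and 2^3 = 8, so it is not in L ✗
- (B) aaaaa has length 5, strictly between 2^2 = 4 and 2^3 = 8, so it is not in L ✗
- (C) aaaaaaaa has length 8 = 2^3, so it is in L ✓

Only (C) aaaaaaaa is in L, so it is the only candidate that could play the role of s.
(In a complete proof one picks s in terms of the pumping length p so that |s| ≥ p is guaranteed; a fixed string like aaaaaaaa illustrates the shape of such an s.)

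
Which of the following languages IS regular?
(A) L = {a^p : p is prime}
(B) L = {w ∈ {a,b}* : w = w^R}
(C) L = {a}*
(C) {a}*

(C) L = {a}* is regular.

This can be recognized by a finite automaton (DFA/NFA).
Regular expressions like {a}* define regular languages.

The other choices are not regular:
- {w ∈ {a,b}* : w = w^R}: After pumping, the string is no longer symmetric
- {a^p : p is prime}: After pumping, the length becomes composite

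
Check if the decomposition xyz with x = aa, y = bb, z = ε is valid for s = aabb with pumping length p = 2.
Violated: |xy| ≤ p

The decomposition x = aa, y = bb, z = ε for s = aabb with p = 2
violates the constraint: |xy| ≤ p

|xy| = |aabb| = 4 > 2 = p. The decomposition puts too many characters in xy.

Pumping lemma constraints:
1. xyz = s (decomposition is valid)
2. |xy| ≤ p
3. |y| > 0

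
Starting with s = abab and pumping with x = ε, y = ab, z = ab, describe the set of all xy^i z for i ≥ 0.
{xy^i z : i ≥ 0} = {(ab)^(i+1) : i ≥ 0} = {ab, abab, ababab, ...}

With x = ε, y = ab, z = ab: Pumping 'ab' gives strings of alternating a's and b's.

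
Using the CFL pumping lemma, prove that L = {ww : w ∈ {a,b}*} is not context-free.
Assume for contradiction that L is context-free, and let p ≥ 1 be the pumping length given by the pumping lemma for CFLs.
Choose s = a^p b^p a^p b^p. Then s ∈ L (take w = a^p b^p) and |s| = 4p ≥ p.
By the CFL pumping lemma, s = uvxyz for some u, v, x, y, z with |vxy| ≤ p, |vy| ≥ 1, and uv^i xy^i z ∈ L for every i ≥ 0.

Write s as four blocks A₁ B₁ A₂ B₂ with A₁ = A₂ = a^p and B₁ = B₂ = b^p. Since |vxy| ≤ p, the window vxy lies inside at most two adjacent blocks. Take i = 0 and let t = uxz, so |t| = 4p − |vy| with 1 ≤ |vy| ≤ p. If |t| is odd, t ∉ L immediately, so assume |vy| is even (hence |vy| ≥ 2) and |t|/2 = 2p − |vy|/2, which satisfies p ≤ |t|/2 ≤ 2p − 1.

Case 1 (vxy inside A₁B₁): t = a^(p−j) b^(p−l) a^p b^p with j + l = |vy|. The second half of t has length < 2p, so it is a suffix of the trailing a^p b^p and ends in b; the first half is a^(p−j) b^(p−l) a^((j+l)/2), which ends in a because (j+l)/2 ≥ 1. The halves differ, so t ∉ L.

Case 2 (vxy inside B₁A₂, straddling the middle): t = a^p b^(p−j) a^(p−l) b^p with j + l = |vy|. If t = ww, then w is a prefix of t of length ≥ p, so w begins with a^p; and w is a suffix of t of length ≥ p, so w ends with b^p. That forces |w| ≥ 2p, contradicting |w| = |t|/2 ≤ 2p − 1. So t ∉ L.

Case 3 (vxy inside A₂B₂): t = a^p b^p a^(p−j) b^(p−l) with j + l = |vy|. The first half of t is a prefix of a^p b^p, so it begins with a; the second half is b^((j+l)/2) a^(p−j) b^(p−l), which begins with b. The halves differ, so t ∉ L.

In every case uv⁰xy⁰z = uxz ∉ L.

This contradicts the CFL pumping lemma, which requires uv^i xy^i z ∈ L for all i ≥ 0.
Hence L = {ww : w ∈ {a,b}*} is not context-free. ∎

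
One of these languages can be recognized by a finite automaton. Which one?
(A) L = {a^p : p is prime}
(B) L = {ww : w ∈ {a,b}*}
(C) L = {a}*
(C) {a}*

(C) L = {a}* is regular.

This can be recognized by a finite automaton (DFA/NFA).
Regular expressions like {a}* define regular languages.

The other choices are not regular:
- {ww : w ∈ {a,b}*}: After pumping, the two halves no longer match
- {a^p : p is prime}: After pumping, the length becomes composite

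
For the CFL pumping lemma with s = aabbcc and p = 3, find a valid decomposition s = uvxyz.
u='aa', v='b', x='b', y='c', z='c'

For s = aabbcc with pumping length p = 3:

One valid decomposition:
- u = 'aa'
- v = 'b'
- x = 'b'
- y = 'c'
- z = 'c'

Verification:
- uvxyz = 'aa' + 'b' + 'b' + 'c' + 'c' = aabbcc ✓
- |vxy| = |'bbc'| = 3 ≤ 3 ✓
- |vy| = |'bc'| = 2 > 0 ✓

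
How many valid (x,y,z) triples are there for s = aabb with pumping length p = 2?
3

For s = 'aabb' with pumping length p = 2:

Constraints: |xy| ≤ 2, |y| > 0

Valid decompositions (|xy| ≤ p, |y| ≥ 1):
  • x='', y='a', z='abb'
  • x='a', y='a', z='bb'
  • x='', y='aa', z='bb'

Total count: 3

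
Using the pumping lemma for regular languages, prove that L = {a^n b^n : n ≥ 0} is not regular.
Assume for contradiction that L is regular, and let p ≥ 1 be the pumping length given by the pumping lemma.
Choose s = a^p b^p. Then s ∈ L and |s| = 2p ≥ p.
By the pumping lemma, s = xyz for some x, y, z with |xy| ≤ p, |y| ≥ 1, and xy^i z ∈ L for every i ≥ 0.
Since |xy| ≤ p and the first p symbols of s are all a's, we must have y = a^k for some k with 1 ≤ k ≤ p.

Take i = 0: xy⁰z = a^(p − k) b^p.
This string has p − k a's but p b's, and p − k < p because k ≥ 1. So xy⁰z ∉ L.

This contradicts the pumping lemma, which requires xy^i z ∈ L for all i ≥ 0.
Hence L = {a^n b^n : n ≥ 0} is not regular. ∎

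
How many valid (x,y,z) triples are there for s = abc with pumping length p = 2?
3

For s = 'abc' with pumping length p = 2:

Constraints: |xy| ≤ 2, |y| > 0

Valid decompositions (|xy| ≤ p, |y| ≥ 1):
  • x='', y='a', z='bc'
  • x='a', y='b', z='c'
  • x='', y='ab', z='c'

Total count: 3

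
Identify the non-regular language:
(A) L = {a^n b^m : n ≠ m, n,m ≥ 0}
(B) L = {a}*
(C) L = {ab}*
(A) {a^n b^m : n ≠ m, n,m ≥ 0}

(A) L = {a^n b^m : n ≠ m, n,m ≥ 0} is NOT regular.

The pumping lemma can be used to prove this:
After pumping a's, we can make n = m

The other languages are regular because they can be recognized by finite automata.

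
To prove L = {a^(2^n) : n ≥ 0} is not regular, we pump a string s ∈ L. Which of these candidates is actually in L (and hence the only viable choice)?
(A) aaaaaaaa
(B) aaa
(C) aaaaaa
(A) aaaaaaaa

The pumping lemma is applied to a string s that lies in L, so first check membership of each option:
- (A) aaaaaaaa has length 8 = 2^3, so it is in L ✓
- (B) aaa has length 3, strictly between 2^1 = 2 and 2^2 = 4, so it is not in L ✗
- (C) aaaaaa has length 6, strictly between 2^2 = 4 and 2^3 = 8, so it is not in L ✗

Only (A) aaaaaaaa is in L, so it is the only candidate that could play the role of s.
(In a complete proof one picks s in terms of the pumping length p so that |s| ≥ p is guaranteed; a fixed string like aaaaaaaa illustrates the shape of such an s.)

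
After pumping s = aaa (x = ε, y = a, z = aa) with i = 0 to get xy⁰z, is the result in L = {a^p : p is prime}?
Yes

xy⁰z = ε · ε · aa = aa.
aa has length 2, which is prime, so it is in L.
(A single pumped string landing in L is not a contradiction by itself; a non-regularity proof needs some i for which xy^i z ∉ L, for every admissible decomposition.)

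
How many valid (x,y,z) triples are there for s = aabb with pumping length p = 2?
3

For s = 'aabb' with pumping length p = 2:

Constraints: |xy| ≤ 2, |y| > 0

Valid decompositions (|xy| ≤ p, |y| ≥ 1):
  • x='', y='a', z='abb'
  • x='a', y='a', z='bb'
  • x='', y='aa', z='bb'

Total count: 3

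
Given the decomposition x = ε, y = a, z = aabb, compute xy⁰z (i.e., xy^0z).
aabb

Given x = '', y = 'a', z = 'aabb' and i = 0:

xy^0z = x + y·y·...·y (0 times) + z
       = '' + 'a'^0 + 'aabb'
       = '' + '' + 'aabb'
       = 'aabb'

The pumped string is 'aabb' with length 4.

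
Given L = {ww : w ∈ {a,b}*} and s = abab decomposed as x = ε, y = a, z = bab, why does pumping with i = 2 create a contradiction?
xy²z = aabab ∉ L

Pumping with i = 2 replaces y = a by y² = aa:
- Original: s = xyz = abab; abab splits into halves ab · ab, which are equal, so it is in L (w = ab)
- Pumped: xy²z = ε · aa · bab = aabab
- aabab has odd length 5, so it cannot be written as ww and is not in L

The pumping lemma would require xy²z ∈ L, so this decomposition yields a contradiction.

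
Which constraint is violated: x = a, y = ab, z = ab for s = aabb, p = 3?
Violated: xyz = s

The decomposition x = a, y = ab, z = ab for s = aabb with p = 3
violates the constraint: xyz = s

xyz = 'a' + 'ab' + 'ab' = 'aabab' ≠ 'aabb' = s. The decomposition doesn't reconstruct s.

Pumping lemma constraints:
1. xyz = s (decomposition is valid)
2. |xy| ≤ p
3. |y| > 0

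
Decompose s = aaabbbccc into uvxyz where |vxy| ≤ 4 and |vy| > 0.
u='aa', v='a', x='bb', y='b', z='ccc'

For s = aaabbbccc with pumping length p = 4:

One valid decomposition:
- u = 'aa'
- v = 'a'
- x = 'bb'
- y = 'b'
- z = 'ccc'

Verification:
- uvxyz = 'aa' + 'a' + 'bb' + 'b' + 'ccc' = aaabbbccc ✓
- |vxy| = |'abbb'| = 4 ≤ 4 ✓
- |vy| = |'ab'| = 2 > 0 ✓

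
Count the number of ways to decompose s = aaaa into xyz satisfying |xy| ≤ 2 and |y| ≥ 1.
3

For s = 'aaaa' with pumping length p = 2:

Constraints: |xy| ≤ 2, |y| > 0

Valid decompositions (|xy| ≤ p, |y| ≥ 1):
  • x='', y='a', z='aaa'
  • x='a', y='a', z='aa'
  • x='', y='aa', z='aa'

Total count: 3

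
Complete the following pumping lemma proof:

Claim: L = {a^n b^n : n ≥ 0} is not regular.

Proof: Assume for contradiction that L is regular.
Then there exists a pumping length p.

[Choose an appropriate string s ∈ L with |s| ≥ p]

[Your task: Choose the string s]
s = a^p b^p

This string is in L (has equal a's and b's) and has length 2p ≥ p.
Any decomposition xyz with |xy| ≤ p means y consists only of a's,
so pumping will unbalance the counts.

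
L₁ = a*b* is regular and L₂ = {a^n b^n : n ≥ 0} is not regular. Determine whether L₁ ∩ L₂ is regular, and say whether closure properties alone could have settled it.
No — L₁ ∩ L₂ is not regular.

Every string a^n b^n already lies in a*b*, so L₁ ∩ L₂ = {a^n b^n : n ≥ 0} = L₂ itself, which is the standard non-regular language (pump s = a^p b^p).

Note that the bare facts "L₁ regular, L₂ non-regular" do not settle the question by themselves: the closure of regular languages under ∪, ∩, complement and difference applies only when BOTH operands are regular. With a non-regular operand the result can come out regular or non-regular depending on the specific languages, so one has to work out L₁ ∩ L₂ for this particular pair, as above.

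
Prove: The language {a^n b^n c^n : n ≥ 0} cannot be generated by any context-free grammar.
Assume for contradiction that L is context-free, and let p ≥ 1 be the pumping length given by the pumping lemma for CFLs.
Choose s = a^p b^p c^p. Then s ∈ L and |s| = 3p ≥ p.
By the CFL pumping lemma, s = uvxyz for some u, v, x, y, z with |vxy| ≤ p, |vy| ≥ 1, and uv^i xy^i z ∈ L for every i ≥ 0.

Because |vxy| ≤ p, the window vxy cannot contain both an a and a c: any substring of s containing both must include the entire block b^p plus at least one a and one c, so it has length ≥ p + 2 > p.
Hence at least one of the letters a, c does not occur in vy at all.

Take i = 0: the string uxz is obtained from s by deleting |vy| ≥ 1 symbols, so |uxz| = 3p − |vy| < 3p.
But the letter (a or c) that does not occur in vy still occurs exactly p times in uxz. Every string of L with exactly p copies of some letter is a^p b^p c^p, of length 3p. Since |uxz| < 3p, uxz ∉ L.

This contradicts the CFL pumping lemma, which requires uv^i xy^i z ∈ L for all i ≥ 0.
Hence L = {a^n b^n c^n : n ≥ 0} is not context-free. ∎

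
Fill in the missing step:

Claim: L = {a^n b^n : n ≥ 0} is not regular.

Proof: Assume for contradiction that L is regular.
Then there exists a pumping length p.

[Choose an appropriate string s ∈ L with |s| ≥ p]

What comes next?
s = a^p b^p

This string is in L (has equal a's and b's) and has length 2p ≥ p.
Any decomposition xyz with |xy| ≤ p means y consists only of a's,
so pumping will unbalance the counts.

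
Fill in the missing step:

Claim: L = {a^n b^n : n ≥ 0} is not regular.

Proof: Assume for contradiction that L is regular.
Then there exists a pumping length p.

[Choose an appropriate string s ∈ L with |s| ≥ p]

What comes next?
s = a^p b^p

This string is in L (has equal a's and b's) and has length 2p ≥ p.
Any decomposition xyz with |xy| ≤ p means y consists only of a's,
so pumping will unbalance the counts.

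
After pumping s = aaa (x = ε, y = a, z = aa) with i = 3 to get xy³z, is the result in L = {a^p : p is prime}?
Yes

xy³z = ε · aaa · aa = aaaaa.
aaaaa has length 5, which is prime, so it is in L.
(A single pumped string landing in L is not a contradiction by itself; a non-regularity proof needs some i for which xy^i z ∉ L, for every admissible decomposition.)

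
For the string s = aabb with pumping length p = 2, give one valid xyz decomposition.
x = '', y = 'aa', z = 'bb'

For s = aabb and p = 2, one valid decomposition is:
- x = '' (length 0)
- y = 'aa' (length 2)
- z = 'bb' (length 2)

Verification:
- xyz = '' + 'aa' + 'bb' = aabb ✓
- |xy| = 2 ≤ 2 ✓
- |y| = 2 > 0 ✓

All pumping lemma constraints are satisfied.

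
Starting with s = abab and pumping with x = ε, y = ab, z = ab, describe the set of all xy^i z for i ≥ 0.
{xy^i z : i ≥ 0} = {(ab)^(i+1) : i ≥ 0} = {ab, abab, ababab, ...}

With x = ε, y = ab, z = ab: Pumping 'ab' gives strings of alternating a's and b's.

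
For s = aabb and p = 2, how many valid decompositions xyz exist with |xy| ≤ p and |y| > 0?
3

For s = 'aabb' with pumping length p = 2:

Constraints: |xy| ≤ 2, |y| > 0

Valid decompositions (|xy| ≤ p, |y| ≥ 1):
  • x='', y='a', z='abb'
  • x='a', y='a', z='bb'
  • x='', y='aa', z='bb'

Total count: 3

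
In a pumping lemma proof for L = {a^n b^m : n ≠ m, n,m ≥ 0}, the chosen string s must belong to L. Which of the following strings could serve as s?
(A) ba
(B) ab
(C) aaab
(C) aaab

The pumping lemma is applied to a string s that lies in L, so first check membership of each option:
- (A) ba has an a after a b, so it is not of the form a^n b^m and is not in L ✗
- (B) ab = a^1 b^1 has n = m = 1, so it is not in L ✗
- (C) aaab = a^3 b^1 with 3 ≠ 1, so it is in L ✓

Only (C) aaab is in L, so it is the only candidate that could play the role of s.
(In a complete proof one picks s in terms of the pumping length p so that |s| ≥ p is guaranteed; a fixed string like aaab illustrates the shape of such an s.)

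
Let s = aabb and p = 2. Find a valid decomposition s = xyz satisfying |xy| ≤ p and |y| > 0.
x = '', y = 'aa', z = 'bb'

For s = aabb and p = 2, one valid decomposition is:
- x = '' (length 0)
- y = 'aa' (length 2)
- z = 'bb' (length 2)

Verification:
- xyz = '' + 'aa' + 'bb' = aabb ✓
- |xy| = 2 ≤ 2 ✓
- |y| = 2 > 0 ✓

All pumping lemma constraints are satisfied.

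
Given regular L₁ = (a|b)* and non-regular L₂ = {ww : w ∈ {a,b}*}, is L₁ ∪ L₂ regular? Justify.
Yes — L₁ ∪ L₂ is regular.

{ww} ⊆ (a|b)*, so L₁ ∪ L₂ = (a|b)*, which is regular.

Note that the bare facts "L₁ regular, L₂ non-regular" do not settle the question by themselves: the closure of regular languages under ∪, ∩, complement and difference applies only when BOTH operands are regular. With a non-regular operand the result can come out regular or non-regular depending on the specific languages, so one has to work out L₁ ∪ L₂ for this particular pair, as above.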